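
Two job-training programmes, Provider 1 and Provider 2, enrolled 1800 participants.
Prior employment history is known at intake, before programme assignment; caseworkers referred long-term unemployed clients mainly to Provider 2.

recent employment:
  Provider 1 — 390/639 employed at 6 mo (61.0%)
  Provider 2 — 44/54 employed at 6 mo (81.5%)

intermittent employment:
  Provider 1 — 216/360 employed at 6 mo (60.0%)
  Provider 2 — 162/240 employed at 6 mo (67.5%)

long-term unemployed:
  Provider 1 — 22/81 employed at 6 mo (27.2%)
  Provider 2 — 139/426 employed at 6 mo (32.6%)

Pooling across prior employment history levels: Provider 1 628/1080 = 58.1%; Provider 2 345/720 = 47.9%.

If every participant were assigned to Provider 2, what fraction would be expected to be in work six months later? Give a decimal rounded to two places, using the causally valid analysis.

0.63

The prior employment history-specific comparison favours Provider 2 throughout, but the pooled figures favour Provider 1. The question is whether to condition on prior employment history.
Prior employment history is set before the programme has any effect — it is not caused by the programme — and it independently drives the outcome. That makes it a confounder, so the causal comparison is within prior employment history levels.
Standardising Provider 2 to the population prior employment history mix: 0.385·44/54 + 0.333·162/240 + 0.282·139/426 = 0.631.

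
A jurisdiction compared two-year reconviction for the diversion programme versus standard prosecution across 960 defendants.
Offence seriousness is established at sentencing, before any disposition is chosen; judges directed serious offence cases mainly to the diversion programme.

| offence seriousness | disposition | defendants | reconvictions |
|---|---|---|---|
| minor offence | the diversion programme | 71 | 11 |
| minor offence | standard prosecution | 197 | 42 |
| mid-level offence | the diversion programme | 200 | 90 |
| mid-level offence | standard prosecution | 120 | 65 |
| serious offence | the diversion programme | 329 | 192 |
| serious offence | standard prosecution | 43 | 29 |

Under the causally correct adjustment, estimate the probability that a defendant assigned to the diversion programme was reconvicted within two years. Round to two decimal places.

Since offence seriousness is a pre-existing factor (not a product of the disposition) and it affects the outcome on its own, it is a confounder. The stratified rates, not the pooled rate, identify the causal effect.
Standardising the diversion programme to the population offence seriousness mix: 0.279·11/71 + 0.333·90/200 + 0.388·192/329 = 0.419.

0.42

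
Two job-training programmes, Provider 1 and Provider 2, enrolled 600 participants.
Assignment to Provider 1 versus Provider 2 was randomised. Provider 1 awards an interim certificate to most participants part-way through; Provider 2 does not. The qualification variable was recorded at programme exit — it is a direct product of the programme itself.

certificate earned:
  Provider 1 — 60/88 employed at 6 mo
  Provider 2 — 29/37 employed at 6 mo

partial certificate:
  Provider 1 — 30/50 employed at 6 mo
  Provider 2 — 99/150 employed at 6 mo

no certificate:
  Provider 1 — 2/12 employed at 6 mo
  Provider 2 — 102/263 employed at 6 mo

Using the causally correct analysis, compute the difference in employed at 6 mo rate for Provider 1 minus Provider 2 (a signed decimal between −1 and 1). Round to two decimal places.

+0.10

The stratified and pooled comparisons disagree (Provider 2 wins within each qualification attained during the programme; Provider 1 wins overall), so the answer turns on the causal role of qualification attained during the programme.
Qualification attained during the programme here is a post-treatment variable shaped by the programme; conditioning on it would introduce bias rather than remove it. The overall comparison is the causal one.
The causal difference is the pooled difference: 0.613 − 0.511 = +0.102.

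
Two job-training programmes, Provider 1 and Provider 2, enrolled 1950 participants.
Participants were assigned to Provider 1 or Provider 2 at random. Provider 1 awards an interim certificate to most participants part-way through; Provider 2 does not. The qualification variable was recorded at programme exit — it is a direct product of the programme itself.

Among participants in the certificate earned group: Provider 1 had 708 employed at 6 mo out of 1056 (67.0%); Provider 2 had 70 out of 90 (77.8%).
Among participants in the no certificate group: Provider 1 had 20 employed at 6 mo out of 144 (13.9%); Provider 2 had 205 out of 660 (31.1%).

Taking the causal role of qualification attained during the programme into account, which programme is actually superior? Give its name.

Qualification attained during the programme is downstream of the programme. One should not condition on a consequence of treatment, so the overall rates are the right comparison.
Pooled: Provider 1 60.7% vs Provider 2 36.7%; Provider 1 is higher overall.

Provider 1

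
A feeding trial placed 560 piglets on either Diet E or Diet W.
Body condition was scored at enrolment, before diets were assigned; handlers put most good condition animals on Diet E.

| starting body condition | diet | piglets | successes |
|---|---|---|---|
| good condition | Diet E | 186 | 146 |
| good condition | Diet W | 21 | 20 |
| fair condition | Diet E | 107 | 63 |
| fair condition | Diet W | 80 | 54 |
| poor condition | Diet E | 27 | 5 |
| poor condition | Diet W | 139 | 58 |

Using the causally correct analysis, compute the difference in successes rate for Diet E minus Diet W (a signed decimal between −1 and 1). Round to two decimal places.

The starting body condition-specific comparison favours Diet W throughout, but the pooled figures favour Diet E. The question is whether to condition on starting body condition.
Starting body condition satisfies the back-door criterion: it is not a descendant of the diet, and it blocks the spurious path from diet to outcome. Adjusting for it (i.e., using the within-starting body condition rates) gives the causal effect.
Adjusting over the population distribution of starting body condition: 0.370·(0.785−0.952) + 0.334·(0.589−0.675) + 0.296·(0.185−0.417) = -0.159.

-0.16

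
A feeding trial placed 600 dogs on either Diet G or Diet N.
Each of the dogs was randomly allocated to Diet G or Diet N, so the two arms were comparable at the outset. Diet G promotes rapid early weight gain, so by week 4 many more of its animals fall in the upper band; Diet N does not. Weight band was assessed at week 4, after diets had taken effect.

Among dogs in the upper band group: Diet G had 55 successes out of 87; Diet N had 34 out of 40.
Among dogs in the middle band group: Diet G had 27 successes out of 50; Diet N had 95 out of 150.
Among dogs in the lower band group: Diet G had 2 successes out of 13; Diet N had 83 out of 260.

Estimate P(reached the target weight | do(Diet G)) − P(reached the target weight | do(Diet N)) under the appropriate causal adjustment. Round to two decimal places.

Stratifying would compare diets among dogs the diets themselves sorted into week-4 weight band groups — a form of selection on an intermediate. The unconditioned pooled rates give the total causal effect.
The causal difference is the pooled difference: 0.560 − 0.471 = +0.089.

+0.09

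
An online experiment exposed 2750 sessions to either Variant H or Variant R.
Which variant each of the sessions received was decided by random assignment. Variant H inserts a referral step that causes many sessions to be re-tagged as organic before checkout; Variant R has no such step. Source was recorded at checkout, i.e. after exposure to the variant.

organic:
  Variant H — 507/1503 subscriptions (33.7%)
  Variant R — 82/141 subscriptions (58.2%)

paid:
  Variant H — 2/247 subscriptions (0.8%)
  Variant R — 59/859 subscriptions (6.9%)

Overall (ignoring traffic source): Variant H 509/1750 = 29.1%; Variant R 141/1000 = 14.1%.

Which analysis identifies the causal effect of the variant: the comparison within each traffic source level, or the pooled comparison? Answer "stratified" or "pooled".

pooled

Because the variant influences traffic source, traffic source is a post-treatment mediator, not a confounder. Stratifying on it would bias the estimate; the causal effect is the crude pooled difference.
Pooled: Variant H 29.1% vs Variant R 14.1%; Variant H is higher overall.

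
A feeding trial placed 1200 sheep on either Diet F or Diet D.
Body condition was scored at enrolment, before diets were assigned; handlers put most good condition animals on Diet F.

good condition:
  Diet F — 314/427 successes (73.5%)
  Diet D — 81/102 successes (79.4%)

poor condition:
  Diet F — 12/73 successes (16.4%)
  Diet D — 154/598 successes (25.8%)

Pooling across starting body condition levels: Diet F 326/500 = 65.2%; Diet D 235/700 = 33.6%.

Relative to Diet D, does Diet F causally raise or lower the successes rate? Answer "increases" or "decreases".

decreases

The stratified and pooled comparisons disagree (Diet D wins within each starting body condition; Diet F wins overall), so the answer turns on the causal role of starting body condition.
Here starting body condition is a common cause — it drives both which diet a case falls under and the outcome. The crude comparison mixes populations; the stratum-specific rates are the causally relevant ones.
Within each level — good condition: 73.5% vs 79.4%; poor condition: 16.4% vs 25.8% — Diet D is higher every time.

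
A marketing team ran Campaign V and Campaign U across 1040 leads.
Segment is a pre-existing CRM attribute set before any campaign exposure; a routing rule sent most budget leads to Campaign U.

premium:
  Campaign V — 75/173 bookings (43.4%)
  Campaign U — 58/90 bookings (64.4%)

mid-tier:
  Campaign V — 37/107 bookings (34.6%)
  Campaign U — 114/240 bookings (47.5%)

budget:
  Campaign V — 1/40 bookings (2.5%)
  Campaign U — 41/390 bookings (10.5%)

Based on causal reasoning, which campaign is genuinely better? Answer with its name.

Campaign U

The stratified and pooled comparisons disagree (Campaign U wins within each customer segment; Campaign V wins overall), so the answer turns on the causal role of customer segment.
Customer segment satisfies the back-door criterion: it is not a descendant of the campaign, and it blocks the spurious path from campaign to outcome. Adjusting for it (i.e., using the within-customer segment rates) gives the causal effect.
Within each level — premium: 43.4% vs 64.4%; mid-tier: 34.6% vs 47.5%; budget: 2.5% vs 10.5% — Campaign U is higher every time.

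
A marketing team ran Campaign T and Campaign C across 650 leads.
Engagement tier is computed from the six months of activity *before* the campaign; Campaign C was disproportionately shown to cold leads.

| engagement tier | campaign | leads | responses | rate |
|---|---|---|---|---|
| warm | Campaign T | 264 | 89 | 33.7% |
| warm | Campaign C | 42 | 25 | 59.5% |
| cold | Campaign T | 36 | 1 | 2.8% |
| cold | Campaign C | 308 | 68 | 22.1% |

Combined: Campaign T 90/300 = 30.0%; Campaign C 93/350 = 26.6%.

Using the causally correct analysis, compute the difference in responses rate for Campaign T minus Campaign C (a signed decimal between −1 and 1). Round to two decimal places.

-0.22

Here engagement tier is a common cause — it drives both which campaign a case falls under and the outcome. The crude comparison mixes populations; the stratum-specific rates are the causally relevant ones.
Adjusting over the population distribution of engagement tier: 0.471·(0.337−0.595) + 0.529·(0.028−0.221) = -0.224.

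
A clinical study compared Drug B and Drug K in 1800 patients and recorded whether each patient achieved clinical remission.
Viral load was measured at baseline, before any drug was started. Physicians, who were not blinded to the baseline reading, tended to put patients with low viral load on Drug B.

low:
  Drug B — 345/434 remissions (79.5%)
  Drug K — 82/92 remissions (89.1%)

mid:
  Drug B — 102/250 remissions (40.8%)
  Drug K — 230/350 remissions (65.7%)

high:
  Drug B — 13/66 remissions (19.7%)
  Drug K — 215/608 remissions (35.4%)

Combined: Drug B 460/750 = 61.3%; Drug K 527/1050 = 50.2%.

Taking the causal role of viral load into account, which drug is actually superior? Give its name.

Viral load satisfies the back-door criterion: it is not a descendant of the drug, and it blocks the spurious path from drug to outcome. Adjusting for it (i.e., using the within-viral load rates) gives the causal effect.
Within each level — low: 79.5% vs 89.1%; mid: 40.8% vs 65.7%; high: 19.7% vs 35.4% — Drug K is higher every time.

Drug K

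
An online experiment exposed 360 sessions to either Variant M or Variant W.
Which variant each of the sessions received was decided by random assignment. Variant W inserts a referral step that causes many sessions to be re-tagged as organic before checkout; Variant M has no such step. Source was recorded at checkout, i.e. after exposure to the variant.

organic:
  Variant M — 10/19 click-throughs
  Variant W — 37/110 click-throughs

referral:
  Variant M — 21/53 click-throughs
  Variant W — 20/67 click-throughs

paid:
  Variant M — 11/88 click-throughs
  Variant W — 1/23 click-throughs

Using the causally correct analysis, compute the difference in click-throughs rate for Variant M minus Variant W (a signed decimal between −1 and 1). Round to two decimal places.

-0.03

Traffic source is recorded after the variant and is itself shifted by it — it sits on the causal path from variant to outcome. Conditioning on a mediator would strip out part of the effect we want; the pooled comparison gives the total causal effect.
The causal difference is the pooled difference: 0.263 − 0.290 = -0.028.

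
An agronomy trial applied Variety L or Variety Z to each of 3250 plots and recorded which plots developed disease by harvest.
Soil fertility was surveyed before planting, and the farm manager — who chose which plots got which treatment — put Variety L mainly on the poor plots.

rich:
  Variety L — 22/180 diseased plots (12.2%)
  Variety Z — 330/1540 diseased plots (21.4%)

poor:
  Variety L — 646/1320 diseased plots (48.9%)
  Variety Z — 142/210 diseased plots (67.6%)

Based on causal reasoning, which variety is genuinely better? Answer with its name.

Variety L

Soil fertility satisfies the back-door criterion: it is not a descendant of the variety, and it blocks the spurious path from variety to outcome. Adjusting for it (i.e., using the within-soil fertility rates) gives the causal effect.
Within each level — rich: 12.2% vs 21.4%; poor: 48.9% vs 67.6% — Variety L is lower every time.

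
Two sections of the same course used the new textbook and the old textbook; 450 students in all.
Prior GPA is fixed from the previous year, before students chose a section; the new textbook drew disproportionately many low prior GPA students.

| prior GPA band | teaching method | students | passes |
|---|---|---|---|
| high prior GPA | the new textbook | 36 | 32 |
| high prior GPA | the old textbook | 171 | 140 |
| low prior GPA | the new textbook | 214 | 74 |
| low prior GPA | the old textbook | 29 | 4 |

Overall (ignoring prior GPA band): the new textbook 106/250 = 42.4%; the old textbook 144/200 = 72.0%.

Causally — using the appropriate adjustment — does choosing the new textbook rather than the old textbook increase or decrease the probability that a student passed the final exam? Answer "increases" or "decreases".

Since prior GPA band is a pre-existing factor (not a product of the teaching method) and it affects the outcome on its own, it is a confounder. The stratified rates, not the pooled rate, identify the causal effect.
Within each level — high prior GPA: 88.9% vs 81.9%; low prior GPA: 34.6% vs 13.8% — the new textbook is higher every time.

increases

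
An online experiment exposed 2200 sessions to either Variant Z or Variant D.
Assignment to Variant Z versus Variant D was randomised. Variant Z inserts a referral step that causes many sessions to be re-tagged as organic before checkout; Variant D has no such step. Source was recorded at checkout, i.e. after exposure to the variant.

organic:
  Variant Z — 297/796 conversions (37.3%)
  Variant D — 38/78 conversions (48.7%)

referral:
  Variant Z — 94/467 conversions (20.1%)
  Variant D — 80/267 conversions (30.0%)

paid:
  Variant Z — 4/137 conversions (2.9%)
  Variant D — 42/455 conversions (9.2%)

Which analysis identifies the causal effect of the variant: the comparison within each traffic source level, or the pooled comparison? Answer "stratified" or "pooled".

pooled

The stratified and pooled comparisons disagree (Variant D wins within each traffic source; Variant Z wins overall), so the answer turns on the causal role of traffic source.
Because the variant influences traffic source, traffic source is a post-treatment mediator, not a confounder. Stratifying on it would bias the estimate; the causal effect is the crude pooled difference.
Pooled: Variant Z 28.2% vs Variant D 20.0%; Variant Z is higher overall.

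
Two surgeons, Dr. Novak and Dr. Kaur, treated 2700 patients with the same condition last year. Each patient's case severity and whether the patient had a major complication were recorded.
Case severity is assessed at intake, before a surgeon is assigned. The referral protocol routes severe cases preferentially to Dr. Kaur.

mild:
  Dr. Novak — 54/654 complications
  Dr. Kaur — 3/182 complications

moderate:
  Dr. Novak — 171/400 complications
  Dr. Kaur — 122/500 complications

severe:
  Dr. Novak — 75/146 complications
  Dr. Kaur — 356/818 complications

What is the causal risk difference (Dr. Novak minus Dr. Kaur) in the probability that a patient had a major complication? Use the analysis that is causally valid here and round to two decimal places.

The stratified and pooled comparisons disagree (Dr. Kaur wins within each case severity; Dr. Novak wins overall), so the answer turns on the causal role of case severity.
Since case severity is a pre-existing factor (not a product of the surgeon) and it affects the outcome on its own, it is a confounder. The stratified rates, not the pooled rate, identify the causal effect.
Adjusting over the population distribution of case severity: 0.310·(0.083−0.016) + 0.333·(0.427−0.244) + 0.357·(0.514−0.435) = +0.110.

+0.11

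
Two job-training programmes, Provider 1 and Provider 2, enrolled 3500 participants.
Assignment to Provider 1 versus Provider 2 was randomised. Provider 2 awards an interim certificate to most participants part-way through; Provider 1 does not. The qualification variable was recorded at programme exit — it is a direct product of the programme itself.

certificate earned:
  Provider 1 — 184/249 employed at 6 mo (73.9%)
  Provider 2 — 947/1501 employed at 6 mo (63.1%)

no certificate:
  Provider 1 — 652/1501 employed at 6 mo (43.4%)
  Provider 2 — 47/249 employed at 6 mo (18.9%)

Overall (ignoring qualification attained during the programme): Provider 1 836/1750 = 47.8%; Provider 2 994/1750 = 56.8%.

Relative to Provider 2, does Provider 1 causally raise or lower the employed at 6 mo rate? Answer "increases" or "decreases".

Qualification attained during the programme is downstream of the programme. One should not condition on a consequence of treatment, so the overall rates are the right comparison.
Pooled: Provider 1 47.8% vs Provider 2 56.8%; Provider 2 is higher overall.

decreases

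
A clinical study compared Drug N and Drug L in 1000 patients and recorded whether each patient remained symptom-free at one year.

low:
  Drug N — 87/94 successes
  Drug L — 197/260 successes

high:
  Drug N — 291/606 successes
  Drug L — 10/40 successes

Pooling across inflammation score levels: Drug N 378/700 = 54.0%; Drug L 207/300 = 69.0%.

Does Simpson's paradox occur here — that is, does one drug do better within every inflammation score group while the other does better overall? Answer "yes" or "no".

yes

Within each inflammation score level (low 92.6% vs 75.8%; high 48.0% vs 25.0%), Drug N has the higher rate every time. Pooled: 54.0% vs 69.0% — Drug L has the higher rate overall. The two comparisons disagree.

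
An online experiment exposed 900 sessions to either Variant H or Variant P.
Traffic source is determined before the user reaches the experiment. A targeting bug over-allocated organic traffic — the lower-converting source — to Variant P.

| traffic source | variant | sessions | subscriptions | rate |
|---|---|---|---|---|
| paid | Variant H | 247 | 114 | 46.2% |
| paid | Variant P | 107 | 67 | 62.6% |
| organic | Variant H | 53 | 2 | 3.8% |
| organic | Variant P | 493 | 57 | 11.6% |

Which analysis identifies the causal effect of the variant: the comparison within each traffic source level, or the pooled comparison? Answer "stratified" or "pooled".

Traffic source satisfies the back-door criterion: it is not a descendant of the variant, and it blocks the spurious path from variant to outcome. Adjusting for it (i.e., using the within-traffic source rates) gives the causal effect.
Within each level — paid: 46.2% vs 62.6%; organic: 3.8% vs 11.6% — Variant P is higher every time.

stratified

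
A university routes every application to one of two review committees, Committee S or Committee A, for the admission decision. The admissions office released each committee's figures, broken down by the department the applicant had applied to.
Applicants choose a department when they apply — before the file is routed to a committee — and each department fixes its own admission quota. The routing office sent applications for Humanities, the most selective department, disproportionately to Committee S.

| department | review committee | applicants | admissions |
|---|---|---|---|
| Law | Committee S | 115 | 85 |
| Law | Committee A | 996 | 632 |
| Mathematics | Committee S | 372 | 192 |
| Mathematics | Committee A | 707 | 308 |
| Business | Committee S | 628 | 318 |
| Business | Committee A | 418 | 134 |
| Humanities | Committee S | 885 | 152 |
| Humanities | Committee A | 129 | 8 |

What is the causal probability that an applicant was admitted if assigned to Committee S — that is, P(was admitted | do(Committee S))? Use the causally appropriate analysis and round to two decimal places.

Department satisfies the back-door criterion: it is not a descendant of the review committee, and it blocks the spurious path from review committee to outcome. Adjusting for it (i.e., using the within-department rates) gives the causal effect.
Standardising Committee S to the population department mix: 0.261·85/115 + 0.254·192/372 + 0.246·318/628 + 0.239·152/885 = 0.490.

0.49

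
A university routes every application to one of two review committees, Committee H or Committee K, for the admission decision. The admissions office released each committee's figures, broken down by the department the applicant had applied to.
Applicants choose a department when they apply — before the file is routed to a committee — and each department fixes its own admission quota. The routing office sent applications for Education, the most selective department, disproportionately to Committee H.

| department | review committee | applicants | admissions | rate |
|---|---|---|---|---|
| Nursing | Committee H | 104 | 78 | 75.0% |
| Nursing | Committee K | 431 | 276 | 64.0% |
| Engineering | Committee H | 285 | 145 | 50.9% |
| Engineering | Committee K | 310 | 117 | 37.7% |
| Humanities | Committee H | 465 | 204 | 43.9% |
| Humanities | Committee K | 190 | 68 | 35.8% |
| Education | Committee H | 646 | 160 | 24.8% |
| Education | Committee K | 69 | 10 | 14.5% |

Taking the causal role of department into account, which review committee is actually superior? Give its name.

Committee H

Department differs across review committees for reasons unrelated to any effect of the review committee itself, and it separately predicts the outcome — a classic confounder. We must compare within department levels.
Within each level — Nursing: 75.0% vs 64.0%; Engineering: 50.9% vs 37.7%; Humanities: 43.9% vs 35.8%; Education: 24.8% vs 14.5% — Committee H is higher every time.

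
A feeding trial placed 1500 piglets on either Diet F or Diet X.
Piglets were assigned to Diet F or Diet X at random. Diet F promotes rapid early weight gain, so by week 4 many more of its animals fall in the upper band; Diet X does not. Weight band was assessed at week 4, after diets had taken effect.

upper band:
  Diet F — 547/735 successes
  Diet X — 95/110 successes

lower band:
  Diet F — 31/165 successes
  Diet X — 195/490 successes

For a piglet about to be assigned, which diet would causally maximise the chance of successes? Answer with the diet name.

Diet F

Within every week-4 weight band level Diet X has the higher rate, yet pooled Diet F does — Simpson's reversal.
Week-4 weight band here is a post-treatment variable shaped by the diet; conditioning on it would introduce bias rather than remove it. The overall comparison is the causal one.
Pooled: Diet F 64.2% vs Diet X 48.3%; Diet F is higher overall.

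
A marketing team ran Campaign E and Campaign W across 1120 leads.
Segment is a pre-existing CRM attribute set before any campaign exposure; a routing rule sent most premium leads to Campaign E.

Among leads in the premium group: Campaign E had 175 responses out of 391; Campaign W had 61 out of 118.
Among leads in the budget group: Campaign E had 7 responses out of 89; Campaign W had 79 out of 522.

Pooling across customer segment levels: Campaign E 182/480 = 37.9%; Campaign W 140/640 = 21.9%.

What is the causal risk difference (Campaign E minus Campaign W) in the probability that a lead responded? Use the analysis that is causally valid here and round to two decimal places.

Customer segment satisfies the back-door criterion: it is not a descendant of the campaign, and it blocks the spurious path from campaign to outcome. Adjusting for it (i.e., using the within-customer segment rates) gives the causal effect.
Adjusting over the population distribution of customer segment: 0.454·(0.448−0.517) + 0.546·(0.079−0.151) = -0.071.

-0.07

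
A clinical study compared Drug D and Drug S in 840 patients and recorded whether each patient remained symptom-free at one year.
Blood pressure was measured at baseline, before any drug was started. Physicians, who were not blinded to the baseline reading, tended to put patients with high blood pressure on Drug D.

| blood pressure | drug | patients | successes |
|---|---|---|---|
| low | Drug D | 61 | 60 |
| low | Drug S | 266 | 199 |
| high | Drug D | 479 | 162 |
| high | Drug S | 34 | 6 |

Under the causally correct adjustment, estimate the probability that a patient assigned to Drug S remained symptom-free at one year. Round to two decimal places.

The stratified and pooled comparisons disagree (Drug D wins within each blood pressure; Drug S wins overall), so the answer turns on the causal role of blood pressure.
Blood pressure satisfies the back-door criterion: it is not a descendant of the drug, and it blocks the spurious path from drug to outcome. Adjusting for it (i.e., using the within-blood pressure rates) gives the causal effect.
Standardising Drug S to the population blood pressure mix: 0.389·199/266 + 0.611·6/34 = 0.399.

0.40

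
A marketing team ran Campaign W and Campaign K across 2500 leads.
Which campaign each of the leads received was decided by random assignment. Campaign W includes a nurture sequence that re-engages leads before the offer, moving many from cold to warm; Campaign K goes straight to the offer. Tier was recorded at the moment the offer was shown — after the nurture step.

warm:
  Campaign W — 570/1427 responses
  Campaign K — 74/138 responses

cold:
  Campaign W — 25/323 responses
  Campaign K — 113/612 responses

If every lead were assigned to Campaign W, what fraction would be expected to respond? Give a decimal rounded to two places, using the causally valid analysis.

The stratified and pooled comparisons disagree (Campaign K wins within each engagement tier; Campaign W wins overall), so the answer turns on the causal role of engagement tier.
Engagement tier is recorded after the campaign and is itself shifted by it — it sits on the causal path from campaign to outcome. Conditioning on a mediator would strip out part of the effect we want; the pooled comparison gives the total causal effect.
So P(outcome | do(Campaign W)) is just the pooled rate for Campaign W: 595/1750 = 0.340.

0.34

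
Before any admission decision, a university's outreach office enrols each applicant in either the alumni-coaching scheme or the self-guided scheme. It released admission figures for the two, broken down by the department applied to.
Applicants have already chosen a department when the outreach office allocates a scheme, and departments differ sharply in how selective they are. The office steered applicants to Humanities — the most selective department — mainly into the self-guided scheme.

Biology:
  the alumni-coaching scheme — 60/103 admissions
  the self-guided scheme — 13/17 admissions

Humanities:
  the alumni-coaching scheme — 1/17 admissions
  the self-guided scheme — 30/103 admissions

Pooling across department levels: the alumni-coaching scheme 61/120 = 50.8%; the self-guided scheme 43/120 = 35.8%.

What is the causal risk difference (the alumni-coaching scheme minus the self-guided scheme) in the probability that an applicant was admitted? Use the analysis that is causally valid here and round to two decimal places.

Department satisfies the back-door criterion: it is not a descendant of the outreach scheme, and it blocks the spurious path from outreach scheme to outcome. Adjusting for it (i.e., using the within-department rates) gives the causal effect.
Adjusting over the population distribution of department: 0.500·(0.583−0.765) + 0.500·(0.059−0.291) = -0.207.

-0.21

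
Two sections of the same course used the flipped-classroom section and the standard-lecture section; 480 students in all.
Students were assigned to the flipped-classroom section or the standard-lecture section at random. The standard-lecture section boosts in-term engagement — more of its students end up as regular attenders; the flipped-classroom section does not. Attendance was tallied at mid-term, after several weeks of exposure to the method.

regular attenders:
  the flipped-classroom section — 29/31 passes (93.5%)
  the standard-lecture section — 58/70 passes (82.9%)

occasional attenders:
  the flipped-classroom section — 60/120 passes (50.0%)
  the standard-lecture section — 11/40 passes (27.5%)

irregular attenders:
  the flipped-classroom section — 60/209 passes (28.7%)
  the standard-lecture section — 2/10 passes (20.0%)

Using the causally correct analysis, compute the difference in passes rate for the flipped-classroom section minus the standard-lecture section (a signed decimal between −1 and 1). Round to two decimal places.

Mid-term attendance lies on the pathway teaching method → mid-term attendance → outcome, so adjusting for it blocks the indirect effect. For the total causal effect of teaching method, use the unadjusted pooled rates.
The causal difference is the pooled difference: 0.414 − 0.592 = -0.178.

-0.18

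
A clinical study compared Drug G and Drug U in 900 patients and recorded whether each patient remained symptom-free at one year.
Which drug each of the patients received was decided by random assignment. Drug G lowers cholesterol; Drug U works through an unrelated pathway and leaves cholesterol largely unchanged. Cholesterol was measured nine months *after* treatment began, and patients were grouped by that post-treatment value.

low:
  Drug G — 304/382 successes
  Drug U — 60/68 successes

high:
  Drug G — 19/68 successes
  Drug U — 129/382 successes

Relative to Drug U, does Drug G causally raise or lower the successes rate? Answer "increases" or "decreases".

increases

The stratified and pooled comparisons disagree (Drug U wins within each cholesterol; Drug G wins overall), so the answer turns on the causal role of cholesterol.
Because the drug influences cholesterol, cholesterol is a post-treatment mediator, not a confounder. Stratifying on it would bias the estimate; the causal effect is the crude pooled difference.
Pooled: Drug G 71.8% vs Drug U 42.0%; Drug G is higher overall.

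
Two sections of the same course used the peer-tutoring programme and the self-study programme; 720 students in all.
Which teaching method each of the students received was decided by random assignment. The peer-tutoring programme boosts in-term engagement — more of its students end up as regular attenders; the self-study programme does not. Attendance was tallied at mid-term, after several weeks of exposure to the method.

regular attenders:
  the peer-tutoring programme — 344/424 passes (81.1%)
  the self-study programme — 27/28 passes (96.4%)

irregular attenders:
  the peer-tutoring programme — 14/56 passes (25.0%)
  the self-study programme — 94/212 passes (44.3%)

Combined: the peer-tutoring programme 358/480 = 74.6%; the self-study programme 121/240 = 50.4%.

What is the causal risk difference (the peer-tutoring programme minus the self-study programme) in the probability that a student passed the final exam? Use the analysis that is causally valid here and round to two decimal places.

Within every mid-term attendance level the self-study programme has the higher rate, yet pooled the peer-tutoring programme does — Simpson's reversal.
The distribution of mid-term attendance is itself part of what the teaching method does — it is an intermediate outcome. Holding it fixed would remove that part of the effect; the total effect is the pooled difference.
The causal difference is the pooled difference: 0.746 − 0.504 = +0.242.

+0.24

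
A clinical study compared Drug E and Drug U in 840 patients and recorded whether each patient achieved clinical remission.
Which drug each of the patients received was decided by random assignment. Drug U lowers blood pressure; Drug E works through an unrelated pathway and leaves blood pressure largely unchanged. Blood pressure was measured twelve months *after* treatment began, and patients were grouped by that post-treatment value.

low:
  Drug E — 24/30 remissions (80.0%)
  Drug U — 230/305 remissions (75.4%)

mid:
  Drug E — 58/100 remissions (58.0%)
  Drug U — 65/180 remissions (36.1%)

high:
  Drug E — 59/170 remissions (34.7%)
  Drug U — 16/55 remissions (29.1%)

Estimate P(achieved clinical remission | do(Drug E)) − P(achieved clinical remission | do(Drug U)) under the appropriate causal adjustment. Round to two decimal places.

-0.11

Because the drug influences blood pressure, blood pressure is a post-treatment mediator, not a confounder. Stratifying on it would bias the estimate; the causal effect is the crude pooled difference.
The causal difference is the pooled difference: 0.470 − 0.576 = -0.106.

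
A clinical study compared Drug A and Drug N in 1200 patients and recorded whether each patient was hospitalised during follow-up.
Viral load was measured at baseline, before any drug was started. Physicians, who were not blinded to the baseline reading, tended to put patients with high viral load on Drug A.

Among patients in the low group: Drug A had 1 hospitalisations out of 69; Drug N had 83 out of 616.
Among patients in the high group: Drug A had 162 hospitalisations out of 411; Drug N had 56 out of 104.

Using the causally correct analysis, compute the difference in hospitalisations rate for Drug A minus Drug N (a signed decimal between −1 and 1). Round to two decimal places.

Drug A is lower inside every viral load stratum but Drug N is lower in aggregate. Whether to stratify depends on how viral load relates to the drug.
Nothing the drug does changes viral load; the imbalance is an allocation artefact. With viral load also predicting the outcome, the pooled figure is confounded, and the within-stratum comparison is the causal one.
Adjusting over the population distribution of viral load: 0.571·(0.014−0.135) + 0.429·(0.394−0.538) = -0.131.

-0.13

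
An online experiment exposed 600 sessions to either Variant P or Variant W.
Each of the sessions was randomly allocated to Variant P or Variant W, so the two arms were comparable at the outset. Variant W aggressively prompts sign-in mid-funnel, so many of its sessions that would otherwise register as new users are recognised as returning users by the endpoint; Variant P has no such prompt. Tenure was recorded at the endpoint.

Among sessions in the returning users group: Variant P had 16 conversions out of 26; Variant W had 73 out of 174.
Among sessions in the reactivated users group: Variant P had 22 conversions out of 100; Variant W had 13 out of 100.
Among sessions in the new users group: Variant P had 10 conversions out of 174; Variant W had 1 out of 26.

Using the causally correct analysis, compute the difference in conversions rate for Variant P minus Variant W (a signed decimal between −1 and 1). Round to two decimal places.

User tenure is downstream of the variant. One should not condition on a consequence of treatment, so the overall rates are the right comparison.
The causal difference is the pooled difference: 0.160 − 0.290 = -0.130.

-0.13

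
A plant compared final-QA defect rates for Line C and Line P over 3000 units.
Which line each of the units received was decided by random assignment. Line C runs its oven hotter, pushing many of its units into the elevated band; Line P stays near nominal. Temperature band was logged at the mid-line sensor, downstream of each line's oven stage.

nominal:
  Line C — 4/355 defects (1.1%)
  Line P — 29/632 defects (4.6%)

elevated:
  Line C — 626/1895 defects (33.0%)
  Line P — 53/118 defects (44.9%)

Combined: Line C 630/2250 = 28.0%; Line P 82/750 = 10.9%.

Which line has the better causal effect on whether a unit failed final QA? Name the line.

Line P

In-process temperature band lies on the pathway line → in-process temperature band → outcome, so adjusting for it blocks the indirect effect. For the total causal effect of line, use the unadjusted pooled rates.
Pooled: Line C 28.0% vs Line P 10.9%; Line P is lower overall.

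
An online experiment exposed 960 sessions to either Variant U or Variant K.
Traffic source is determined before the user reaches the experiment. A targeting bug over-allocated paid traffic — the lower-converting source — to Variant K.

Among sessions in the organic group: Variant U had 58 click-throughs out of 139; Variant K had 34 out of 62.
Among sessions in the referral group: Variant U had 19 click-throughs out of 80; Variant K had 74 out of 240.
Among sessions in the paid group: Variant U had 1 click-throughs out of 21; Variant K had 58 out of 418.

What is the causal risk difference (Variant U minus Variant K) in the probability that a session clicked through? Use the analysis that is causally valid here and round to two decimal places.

-0.09

Within every traffic source level Variant K has the higher rate, yet pooled Variant U does — Simpson's reversal.
Since traffic source is a pre-existing factor (not a product of the variant) and it affects the outcome on its own, it is a confounder. The stratified rates, not the pooled rate, identify the causal effect.
Adjusting over the population distribution of traffic source: 0.209·(0.417−0.548) + 0.333·(0.237−0.308) + 0.457·(0.048−0.139) = -0.093.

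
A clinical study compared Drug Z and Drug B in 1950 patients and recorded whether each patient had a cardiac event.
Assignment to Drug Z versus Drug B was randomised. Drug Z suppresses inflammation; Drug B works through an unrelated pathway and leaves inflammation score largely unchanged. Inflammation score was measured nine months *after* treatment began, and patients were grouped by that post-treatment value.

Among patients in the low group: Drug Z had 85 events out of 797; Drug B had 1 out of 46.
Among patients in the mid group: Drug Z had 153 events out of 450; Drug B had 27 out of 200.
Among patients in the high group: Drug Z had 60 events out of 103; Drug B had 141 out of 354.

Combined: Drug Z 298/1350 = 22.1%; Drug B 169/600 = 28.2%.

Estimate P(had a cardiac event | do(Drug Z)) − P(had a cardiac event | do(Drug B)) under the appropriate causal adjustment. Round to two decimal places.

-0.06

Inflammation score lies on the pathway drug → inflammation score → outcome, so adjusting for it blocks the indirect effect. For the total causal effect of drug, use the unadjusted pooled rates.
The causal difference is the pooled difference: 0.221 − 0.282 = -0.061.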